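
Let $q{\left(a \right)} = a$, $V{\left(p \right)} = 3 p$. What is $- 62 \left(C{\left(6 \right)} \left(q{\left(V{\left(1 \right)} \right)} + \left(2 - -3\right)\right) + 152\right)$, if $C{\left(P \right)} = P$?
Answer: $-12400$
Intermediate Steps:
$- 62 \left(C{\left(6 \right)} \left(q{\left(V{\left(1 \right)} \right)} + \left(2 - -3\right)\right) + 152\right) = - 62 \left(6 \left(3 \cdot 1 + \left(2 - -3\right)\right) + 152\right) = - 62 \left(6 \left(3 + \left(2 + 3\right)\right) + 152\right) = - 62 \left(6 \left(3 + 5\right) + 152\right) = - 62 \left(6 \cdot 8 + 152\right) = - 62 \left(48 + 152\right) = \left(-62\right) 200 = -12400$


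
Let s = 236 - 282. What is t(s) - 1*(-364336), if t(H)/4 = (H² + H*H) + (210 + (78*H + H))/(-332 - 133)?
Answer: 177301456/465 ≈ 3.8129e+5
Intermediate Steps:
s = -46
t(H) = -56/31 + 8*H² - 316*H/465 (t(H) = 4*((H² + H*H) + (210 + (78*H + H))/(-332 - 133)) = 4*((H² + H²) + (210 + 79*H)/(-465)) = 4*(2*H² + (210 + 79*H)*(-1/465)) = 4*(2*H² + (-14/31 - 79*H/465)) = 4*(-14/31 + 2*H² - 79*H/465) = -56/31 + 8*H² - 316*H/465)
t(s) - 1*(-364336) = (-56/31 + 8*(-46)² - 316/465*(-46)) - 1*(-364336) = (-56/31 + 8*2116 + 14536/465) + 364336 = (-56/31 + 16928 + 14536/465) + 364336 = 7885216/465 + 364336 = 177301456/465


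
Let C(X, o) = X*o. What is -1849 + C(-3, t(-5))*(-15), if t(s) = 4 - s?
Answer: -1444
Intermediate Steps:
-1849 + C(-3, t(-5))*(-15) = -1849 - 3*(4 - 1*(-5))*(-15) = -1849 - 3*(4 + 5)*(-15) = -1849 - 3*9*(-15) = -1849 - 27*(-15) = -1849 + 405 = -1444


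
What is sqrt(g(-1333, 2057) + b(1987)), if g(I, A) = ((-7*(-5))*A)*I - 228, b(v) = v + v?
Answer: I*sqrt(95965589) ≈ 9796.2*I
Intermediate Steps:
b(v) = 2*v
g(I, A) = -228 + 35*A*I (g(I, A) = (35*A)*I - 228 = 35*A*I - 228 = -228 + 35*A*I)
sqrt(g(-1333, 2057) + b(1987)) = sqrt((-228 + 35*2057*(-1333)) + 2*1987) = sqrt((-228 - 95969335) + 3974) = sqrt(-95969563 + 3974) = sqrt(-95965589) = I*sqrt(95965589)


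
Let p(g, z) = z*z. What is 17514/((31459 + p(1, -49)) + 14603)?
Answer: 17514/48463 ≈ 0.36139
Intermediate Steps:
p(g, z) = z**2
17514/((31459 + p(1, -49)) + 14603) = 17514/((31459 + (-49)**2) + 14603) = 17514/((31459 + 2401) + 14603) = 17514/(33860 + 14603) = 17514/48463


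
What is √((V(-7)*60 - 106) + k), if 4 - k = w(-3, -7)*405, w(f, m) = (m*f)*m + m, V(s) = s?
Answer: 6*√1718 ≈ 248.69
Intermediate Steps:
w(f, m) = m + f*m² (w(f, m) = (f*m)*m + m = f*m² + m = m + f*m²)
k = 62374 (k = 4 - (-7*(1 - 3*(-7)))*405 = 4 - (-7*(1 + 21))*405 = 4 - (-7*22)*405 = 4 - (-154)*405 = 4 - 1*(-62370) = 4 + 62370 = 62374)
√((V(-7)*60 - 106) + k) = √((-7*60 - 106) + 62374) = √((-420 - 106) + 62374) = √(-526 + 62374) = √61848 = 6*√1718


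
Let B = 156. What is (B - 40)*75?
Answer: 8700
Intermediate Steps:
(B - 40)*75 = (156 - 40)*75 = 116*75 = 8700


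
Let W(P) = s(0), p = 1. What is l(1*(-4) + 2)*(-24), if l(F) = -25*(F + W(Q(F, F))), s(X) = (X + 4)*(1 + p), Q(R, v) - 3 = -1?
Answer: 3600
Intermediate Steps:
Q(R, v) = 2 (Q(R, v) = 3 - 1 = 2)
s(X) = 8 + 2*X (s(X) = (X + 4)*(1 + 1) = (4 + X)*2 = 8 + 2*X)
W(P) = 8 (W(P) = 8 + 2*0 = 8 + 0 = 8)
l(F) = -200 - 25*F (l(F) = -25*(F + 8) = -25*(8 + F) = -200 - 25*F)
l(1*(-4) + 2)*(-24) = (-200 - 25*(1*(-4) + 2))*(-24) = (-200 - 25*(-4 + 2))*(-24) = (-200 - 25*(-2))*(-24) = (-200 + 50)*(-24) = -150*(-24) = 3600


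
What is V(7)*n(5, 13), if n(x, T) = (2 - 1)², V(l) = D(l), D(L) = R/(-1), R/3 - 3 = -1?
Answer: -6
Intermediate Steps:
R = 6 (R = 9 + 3*(-1) = 9 - 3 = 6)
D(L) = -6 (D(L) = 6/(-1) = 6*(-1) = -6)
V(l) = -6
n(x, T) = 1 (n(x, T) = 1² = 1)
V(7)*n(5, 13) = -6*1 = -6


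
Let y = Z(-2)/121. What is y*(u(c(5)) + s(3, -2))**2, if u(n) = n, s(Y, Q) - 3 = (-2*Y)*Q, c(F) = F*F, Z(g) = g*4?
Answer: -12800/121 ≈ -105.79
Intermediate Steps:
Z(g) = 4*g
c(F) = F**2
s(Y, Q) = 3 - 2*Q*Y (s(Y, Q) = 3 + (-2*Y)*Q = 3 - 2*Q*Y)
y = -8/121 (y = (4*(-2))/121 = -8*1/121 = -8/121 ≈ -0.066116)
y*(u(c(5)) + s(3, -2))**2 = -8*(5**2 + (3 - 2*(-2)*3))**2/121 = -8*(25 + (3 + 12))**2/121 = -8*(25 + 15)**2/121 = -8/121*40**2 = -8/121*1600 = -12800/121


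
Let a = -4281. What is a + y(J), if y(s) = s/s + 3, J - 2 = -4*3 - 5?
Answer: -4277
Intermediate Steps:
J = -15 (J = 2 + (-4*3 - 5) = 2 + (-12 - 5) = 2 - 17 = -15)
y(s) = 4 (y(s) = 1 + 3 = 4)
a + y(J) = -4281 + 4 = -4277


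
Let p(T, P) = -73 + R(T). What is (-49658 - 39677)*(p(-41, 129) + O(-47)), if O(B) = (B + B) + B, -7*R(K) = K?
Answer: 130161095/7 ≈ 1.8594e+7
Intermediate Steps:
R(K) = -K/7
O(B) = 3*B (O(B) = 2*B + B = 3*B)
p(T, P) = -73 - T/7
(-49658 - 39677)*(p(-41, 129) + O(-47)) = (-49658 - 39677)*((-73 - ⅐*(-41)) + 3*(-47)) = -89335*((-73 + 41/7) - 141) = -89335*(-470/7 - 141) = -89335*(-1457/7) = 130161095/7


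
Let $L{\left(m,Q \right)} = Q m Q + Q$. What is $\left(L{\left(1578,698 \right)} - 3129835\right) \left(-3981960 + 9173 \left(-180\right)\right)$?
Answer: $-4313145107452500$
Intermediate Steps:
$L{\left(m,Q \right)} = Q + m Q^{2}$ ($L{\left(m,Q \right)} = m Q^{2} + Q = Q + m Q^{2}$)
$\left(L{\left(1578,698 \right)} - 3129835\right) \left(-3981960 + 9173 \left(-180\right)\right) = \left(698 \left(1 + 698 \cdot 1578\right) - 3129835\right) \left(-3981960 + 9173 \left(-180\right)\right) = \left(698 \left(1 + 1101444\right) - 3129835\right) \left(-3981960 - 1651140\right) = \left(698 \cdot 1101445 - 3129835\right) \left(-5633100\right) = \left(768808610 - 3129835\right) \left(-5633100\right) = 765678775 \left(-5633100\right) = -4313145107452500$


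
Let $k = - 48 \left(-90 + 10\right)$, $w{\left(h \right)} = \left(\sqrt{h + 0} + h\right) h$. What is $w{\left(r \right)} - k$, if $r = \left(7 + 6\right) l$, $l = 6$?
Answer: $2244 + 78 \sqrt{78} \approx 2932.9$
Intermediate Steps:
$r = 78$ ($r = \left(7 + 6\right) 6 = 13 \cdot 6 = 78$)
$w{\left(h \right)} = h \left(h + \sqrt{h}\right)$ ($w{\left(h \right)} = \left(\sqrt{h} + h\right) h = \left(h + \sqrt{h}\right) h = h \left(h + \sqrt{h}\right)$)
$k = 3840$ ($k = \left(-48\right) \left(-80\right) = 3840$)
$w{\left(r \right)} - k = \left(78^{2} + 78^{\frac{3}{2}}\right) - 3840 = \left(6084 + 78 \sqrt{78}\right) - 3840 = 2244 + 78 \sqrt{78}$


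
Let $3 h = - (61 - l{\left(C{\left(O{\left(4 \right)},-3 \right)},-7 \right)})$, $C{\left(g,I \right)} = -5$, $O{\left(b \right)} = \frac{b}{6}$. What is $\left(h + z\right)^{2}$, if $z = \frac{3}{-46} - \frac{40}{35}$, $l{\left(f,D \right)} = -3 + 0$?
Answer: $\frac{474150625}{933156} \approx 508.12$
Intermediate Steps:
$O{\left(b \right)} = \frac{b}{6}$ ($O{\left(b \right)} = b \frac{1}{6} = \frac{b}{6}$)
$l{\left(f,D \right)} = -3$
$z = - \frac{389}{322}$ ($z = 3 \left(- \frac{1}{46}\right) - \frac{8}{7} = - \frac{3}{46} - \frac{8}{7} = - \frac{389}{322} \approx -1.2081$)
$h = - \frac{64}{3}$ ($h = \frac{\left(-1\right) \left(61 - -3\right)}{3} = \frac{\left(-1\right) \left(61 + 3\right)}{3} = \frac{\left(-1\right) 64}{3} = \frac{1}{3} \left(-64\right) = - \frac{64}{3} \approx -21.333$)
$\left(h + z\right)^{2} = \left(- \frac{64}{3} - \frac{389}{322}\right)^{2} = \left(- \frac{21775}{966}\right)^{2} = \frac{474150625}{933156}$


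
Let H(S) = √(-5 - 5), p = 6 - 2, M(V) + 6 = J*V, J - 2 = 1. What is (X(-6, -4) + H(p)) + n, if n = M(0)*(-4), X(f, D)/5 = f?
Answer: -6 + I*√10 ≈ -6.0 + 3.1623*I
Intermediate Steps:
J = 3 (J = 2 + 1 = 3)
X(f, D) = 5*f
M(V) = -6 + 3*V
p = 4
H(S) = I*√10 (H(S) = √(-10) = I*√10)
n = 24 (n = (-6 + 3*0)*(-4) = (-6 + 0)*(-4) = -6*(-4) = 24)
(X(-6, -4) + H(p)) + n = (5*(-6) + I*√10) + 24 = (-30 + I*√10) + 24 = -6 + I*√10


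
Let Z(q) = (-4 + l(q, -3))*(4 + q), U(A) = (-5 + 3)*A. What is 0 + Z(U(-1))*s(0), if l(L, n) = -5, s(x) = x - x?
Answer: 0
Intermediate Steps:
s(x) = 0
U(A) = -2*A
Z(q) = -36 - 9*q (Z(q) = (-4 - 5)*(4 + q) = -9*(4 + q) = -36 - 9*q)
0 + Z(U(-1))*s(0) = 0 + (-36 - (-18)*(-1))*0 = 0 + (-36 - 9*2)*0 = 0 + (-36 - 18)*0 = 0 - 54*0 = 0 + 0 = 0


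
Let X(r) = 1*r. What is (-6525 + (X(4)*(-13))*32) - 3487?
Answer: -11676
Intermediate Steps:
X(r) = r
(-6525 + (X(4)*(-13))*32) - 3487 = (-6525 + (4*(-13))*32) - 3487 = (-6525 - 52*32) - 3487 = (-6525 - 1664) - 3487 = -8189 - 3487 = -11676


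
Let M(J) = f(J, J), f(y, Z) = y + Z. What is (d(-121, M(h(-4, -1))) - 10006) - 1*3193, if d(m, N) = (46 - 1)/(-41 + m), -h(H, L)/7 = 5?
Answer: -237587/18 ≈ -13199.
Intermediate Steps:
f(y, Z) = Z + y
h(H, L) = -35 (h(H, L) = -7*5 = -35)
M(J) = 2*J (M(J) = J + J = 2*J)
d(m, N) = 45/(-41 + m)
(d(-121, M(h(-4, -1))) - 10006) - 1*3193 = (45/(-41 - 121) - 10006) - 1*3193 = (45/(-162) - 10006) - 3193 = (45*(-1/162) - 10006) - 3193 = (-5/18 - 10006) - 3193 = -180113/18 - 3193 = -237587/18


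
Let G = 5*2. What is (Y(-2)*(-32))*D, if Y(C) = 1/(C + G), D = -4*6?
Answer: 96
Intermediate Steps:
G = 10
D = -24
Y(C) = 1/(10 + C) (Y(C) = 1/(C + 10) = 1/(10 + C))
(Y(-2)*(-32))*D = (-32/(10 - 2))*(-24) = (-32/8)*(-24) = ((⅛)*(-32))*(-24) = -4*(-24) = 96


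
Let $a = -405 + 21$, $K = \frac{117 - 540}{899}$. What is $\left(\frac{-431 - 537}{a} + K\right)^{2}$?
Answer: $\frac{7827825625}{1862095104} \approx 4.2038$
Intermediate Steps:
$K = - \frac{423}{899}$ ($K = \left(117 - 540\right) \frac{1}{899} = \left(-423\right) \frac{1}{899} = - \frac{423}{899} \approx -0.47052$)
$a = -384$
$\left(\frac{-431 - 537}{a} + K\right)^{2} = \left(\frac{-431 - 537}{-384} - \frac{423}{899}\right)^{2} = \left(\left(-431 - 537\right) \left(- \frac{1}{384}\right) - \frac{423}{899}\right)^{2} = \left(\left(-968\right) \left(- \frac{1}{384}\right) - \frac{423}{899}\right)^{2} = \left(\frac{121}{48} - \frac{423}{899}\right)^{2} = \left(\frac{88475}{43152}\right)^{2} = \frac{7827825625}{1862095104}$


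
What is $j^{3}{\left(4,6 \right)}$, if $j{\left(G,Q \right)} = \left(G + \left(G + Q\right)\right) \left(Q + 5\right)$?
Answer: $3652264$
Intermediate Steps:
$j{\left(G,Q \right)} = \left(5 + Q\right) \left(Q + 2 G\right)$ ($j{\left(G,Q \right)} = \left(Q + 2 G\right) \left(5 + Q\right) = \left(5 + Q\right) \left(Q + 2 G\right)$)
$j^{3}{\left(4,6 \right)} = \left(6^{2} + 5 \cdot 6 + 10 \cdot 4 + 2 \cdot 4 \cdot 6\right)^{3} = \left(36 + 30 + 40 + 48\right)^{3} = 154^{3} = 3652264$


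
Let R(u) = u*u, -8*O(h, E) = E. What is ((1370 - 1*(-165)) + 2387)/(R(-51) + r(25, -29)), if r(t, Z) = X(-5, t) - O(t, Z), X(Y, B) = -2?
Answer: 31376/20763 ≈ 1.5112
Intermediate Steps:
O(h, E) = -E/8
R(u) = u²
r(t, Z) = -2 + Z/8 (r(t, Z) = -2 - (-1)*Z/8 = -2 + Z/8)
((1370 - 1*(-165)) + 2387)/(R(-51) + r(25, -29)) = ((1370 - 1*(-165)) + 2387)/((-51)² + (-2 + (⅛)*(-29))) = ((1370 + 165) + 2387)/(2601 + (-2 - 29/8)) = (1535 + 2387)/(2601 - 45/8) = 3922/(20763/8) = 3922*(8/20763) = 31376/20763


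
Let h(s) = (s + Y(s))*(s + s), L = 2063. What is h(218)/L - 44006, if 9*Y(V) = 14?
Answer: -816197866/18567 ≈ -43960.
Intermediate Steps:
Y(V) = 14/9 (Y(V) = (⅑)*14 = 14/9)
h(s) = 2*s*(14/9 + s) (h(s) = (s + 14/9)*(s + s) = (14/9 + s)*(2*s) = 2*s*(14/9 + s))
h(218)/L - 44006 = ((2/9)*218*(14 + 9*218))/2063 - 44006 = ((2/9)*218*(14 + 1962))*(1/2063) - 44006 = ((2/9)*218*1976)*(1/2063) - 44006 = (861536/9)*(1/2063) - 44006 = 861536/18567 - 44006 = -816197866/18567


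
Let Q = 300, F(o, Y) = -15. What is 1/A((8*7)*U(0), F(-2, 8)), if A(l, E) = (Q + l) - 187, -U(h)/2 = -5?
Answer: 1/673 ≈ 0.0014859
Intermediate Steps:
U(h) = 10 (U(h) = -2*(-5) = 10)
A(l, E) = 113 + l (A(l, E) = (300 + l) - 187 = 113 + l)
1/A((8*7)*U(0), F(-2, 8)) = 1/(113 + (8*7)*10) = 1/(113 + 56*10) = 1/(113 + 560) = 1/673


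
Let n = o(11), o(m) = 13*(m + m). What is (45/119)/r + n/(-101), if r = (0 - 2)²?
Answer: -131591/48076 ≈ -2.7371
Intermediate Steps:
o(m) = 26*m (o(m) = 13*(2*m) = 26*m)
n = 286 (n = 26*11 = 286)
r = 4 (r = (-2)² = 4)
(45/119)/r + n/(-101) = (45/119)/4 + 286/(-101) = (45*(1/119))*(¼) + 286*(-1/101) = (45/119)*(¼) - 286/101 = 45/476 - 286/101 = -131591/48076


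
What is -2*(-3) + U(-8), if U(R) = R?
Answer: -2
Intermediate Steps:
-2*(-3) + U(-8) = -2*(-3) - 8 = 6 - 8 = -2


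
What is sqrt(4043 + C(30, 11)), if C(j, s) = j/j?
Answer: 2*sqrt(1011) ≈ 63.592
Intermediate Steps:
C(j, s) = 1
sqrt(4043 + C(30, 11)) = sqrt(4043 + 1) = sqrt(4044) = 2*sqrt(1011)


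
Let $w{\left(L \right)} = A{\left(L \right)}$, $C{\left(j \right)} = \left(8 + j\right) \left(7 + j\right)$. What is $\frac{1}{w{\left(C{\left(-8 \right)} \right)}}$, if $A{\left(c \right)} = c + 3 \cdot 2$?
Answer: $\frac{1}{6} \approx 0.16667$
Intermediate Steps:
$C{\left(j \right)} = \left(7 + j\right) \left(8 + j\right)$
$A{\left(c \right)} = 6 + c$ ($A{\left(c \right)} = c + 6 = 6 + c$)
$w{\left(L \right)} = 6 + L$
$\frac{1}{w{\left(C{\left(-8 \right)} \right)}} = \frac{1}{6 + \left(56 + \left(-8\right)^{2} + 15 \left(-8\right)\right)} = \frac{1}{6 + \left(56 + 64 - 120\right)} = \frac{1}{6 + 0} = \frac{1}{6}$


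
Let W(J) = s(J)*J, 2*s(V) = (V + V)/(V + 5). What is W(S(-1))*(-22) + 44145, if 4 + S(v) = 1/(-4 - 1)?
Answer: 436599/10 ≈ 43660.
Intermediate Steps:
s(V) = V/(5 + V) (s(V) = ((V + V)/(V + 5))/2 = ((2*V)/(5 + V))/2 = (2*V/(5 + V))/2 = V/(5 + V))
S(v) = -21/5 (S(v) = -4 + 1/(-4 - 1) = -4 + 1/(-5) = -4 - ⅕ = -21/5)
W(J) = J²/(5 + J) (W(J) = (J/(5 + J))*J = J²/(5 + J))
W(S(-1))*(-22) + 44145 = ((-21/5)²/(5 - 21/5))*(-22) + 44145 = (441/(25*(⅘)))*(-22) + 44145 = ((441/25)*(5/4))*(-22) + 44145 = (441/20)*(-22) + 44145 = -4851/10 + 44145 = 436599/10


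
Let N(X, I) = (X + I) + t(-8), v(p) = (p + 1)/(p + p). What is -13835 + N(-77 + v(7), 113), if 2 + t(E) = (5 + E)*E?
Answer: -96435/7 ≈ -13776.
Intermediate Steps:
v(p) = (1 + p)/(2*p) (v(p) = (1 + p)/((2*p)) = (1 + p)*(1/(2*p)) = (1 + p)/(2*p))
t(E) = -2 + E*(5 + E) (t(E) = -2 + (5 + E)*E = -2 + E*(5 + E))
N(X, I) = 22 + I + X (N(X, I) = (X + I) + (-2 + (-8)² + 5*(-8)) = (I + X) + (-2 + 64 - 40) = (I + X) + 22 = 22 + I + X)
-13835 + N(-77 + v(7), 113) = -13835 + (22 + 113 + (-77 + (½)*(1 + 7)/7)) = -13835 + (22 + 113 + (-77 + (½)*(⅐)*8)) = -13835 + (22 + 113 + (-77 + 4/7)) = -13835 + (22 + 113 - 535/7) = -13835 + 410/7 = -96435/7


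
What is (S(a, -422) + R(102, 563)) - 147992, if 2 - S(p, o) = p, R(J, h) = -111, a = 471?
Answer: -148572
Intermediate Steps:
S(p, o) = 2 - p
(S(a, -422) + R(102, 563)) - 147992 = ((2 - 1*471) - 111) - 147992 = ((2 - 471) - 111) - 147992 = (-469 - 111) - 147992 = -580 - 147992 = -148572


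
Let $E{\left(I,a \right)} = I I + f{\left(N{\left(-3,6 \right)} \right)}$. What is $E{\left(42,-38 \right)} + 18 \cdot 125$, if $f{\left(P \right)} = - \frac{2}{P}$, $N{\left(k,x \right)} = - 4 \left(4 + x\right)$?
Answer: $\frac{80281}{20} \approx 4014.1$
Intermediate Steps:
$N{\left(k,x \right)} = -16 - 4 x$
$E{\left(I,a \right)} = \frac{1}{20} + I^{2}$ ($E{\left(I,a \right)} = I I - \frac{2}{-16 - 24} = I^{2} - \frac{2}{-16 - 24} = I^{2} - \frac{2}{-40} = I^{2} - - \frac{1}{20} = I^{2} + \frac{1}{20} = \frac{1}{20} + I^{2}$)
$E{\left(42,-38 \right)} + 18 \cdot 125 = \left(\frac{1}{20} + 42^{2}\right) + 18 \cdot 125 = \left(\frac{1}{20} + 1764\right) + 2250 = \frac{35281}{20} + 2250 = \frac{80281}{20}$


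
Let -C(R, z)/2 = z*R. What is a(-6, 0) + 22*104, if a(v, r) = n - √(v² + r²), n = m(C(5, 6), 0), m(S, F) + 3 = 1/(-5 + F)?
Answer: 11394/5 ≈ 2278.8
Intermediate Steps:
C(R, z) = -2*R*z (C(R, z) = -2*z*R = -2*R*z)
m(S, F) = -3 + 1/(-5 + F)
n = -16/5 (n = (16 - 3*0)/(-5 + 0) = (16 + 0)/(-5) = -⅕*16 = -16/5 ≈ -3.2000)
a(v, r) = -16/5 - √(r² + v²) (a(v, r) = -16/5 - √(v² + r²) = -16/5 - √(r² + v²))
a(-6, 0) + 22*104 = (-16/5 - √(0² + (-6)²)) + 22*104 = (-16/5 - √(0 + 36)) + 2288 = (-16/5 - √36) + 2288 = (-16/5 - 1*6) + 2288 = (-16/5 - 6) + 2288 = -46/5 + 2288 = 11394/5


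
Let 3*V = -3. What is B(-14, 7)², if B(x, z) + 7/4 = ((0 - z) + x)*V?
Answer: 5929/16 ≈ 370.56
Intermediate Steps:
V = -1 (V = (⅓)*(-3) = -1)
B(x, z) = -7/4 + z - x (B(x, z) = -7/4 + ((0 - z) + x)*(-1) = -7/4 + (-z + x)*(-1) = -7/4 + (x - z)*(-1) = -7/4 + (z - x) = -7/4 + z - x)
B(-14, 7)² = (-7/4 + 7 - 1*(-14))² = (-7/4 + 7 + 14)² = (77/4)² = 5929/16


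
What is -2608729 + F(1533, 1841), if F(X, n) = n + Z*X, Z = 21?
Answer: -2574695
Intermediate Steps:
F(X, n) = n + 21*X
-2608729 + F(1533, 1841) = -2608729 + (1841 + 21*1533) = -2608729 + (1841 + 32193) = -2608729 + 34034 = -2574695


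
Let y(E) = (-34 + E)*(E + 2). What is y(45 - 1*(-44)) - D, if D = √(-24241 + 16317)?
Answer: 5005 - 2*I*√1981 ≈ 5005.0 - 89.017*I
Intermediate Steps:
D = 2*I*√1981 (D = √(-7924) = 2*I*√1981 ≈ 89.017*I)
y(E) = (-34 + E)*(2 + E)
y(45 - 1*(-44)) - D = (-68 + (45 - 1*(-44))² - 32*(45 - 1*(-44))) - 2*I*√1981 = (-68 + (45 + 44)² - 32*(45 + 44)) - 2*I*√1981 = (-68 + 89² - 32*89) - 2*I*√1981 = (-68 + 7921 - 2848) - 2*I*√1981 = 5005 - 2*I*√1981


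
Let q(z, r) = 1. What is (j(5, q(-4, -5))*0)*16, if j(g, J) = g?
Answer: 0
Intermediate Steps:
(j(5, q(-4, -5))*0)*16 = (5*0)*16 = 0*16 = 0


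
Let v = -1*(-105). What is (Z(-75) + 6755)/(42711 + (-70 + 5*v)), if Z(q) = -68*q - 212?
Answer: 11643/43166 ≈ 0.26973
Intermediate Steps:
v = 105
Z(q) = -212 - 68*q
(Z(-75) + 6755)/(42711 + (-70 + 5*v)) = ((-212 - 68*(-75)) + 6755)/(42711 + (-70 + 5*105)) = ((-212 + 5100) + 6755)/(42711 + (-70 + 525)) = (4888 + 6755)/(42711 + 455) = 11643/43166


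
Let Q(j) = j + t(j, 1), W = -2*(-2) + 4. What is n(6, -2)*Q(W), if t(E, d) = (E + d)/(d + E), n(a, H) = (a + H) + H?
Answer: 18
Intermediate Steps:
n(a, H) = a + 2*H (n(a, H) = (H + a) + H = a + 2*H)
t(E, d) = 1 (t(E, d) = (E + d)/(E + d) = 1)
W = 8 (W = 4 + 4 = 8)
Q(j) = 1 + j (Q(j) = j + 1 = 1 + j)
n(6, -2)*Q(W) = (6 + 2*(-2))*(1 + 8) = (6 - 4)*9 = 2*9 = 18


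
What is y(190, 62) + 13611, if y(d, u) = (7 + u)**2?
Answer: 18372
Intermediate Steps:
y(190, 62) + 13611 = (7 + 62)**2 + 13611 = 69**2 + 13611 = 4761 + 13611 = 18372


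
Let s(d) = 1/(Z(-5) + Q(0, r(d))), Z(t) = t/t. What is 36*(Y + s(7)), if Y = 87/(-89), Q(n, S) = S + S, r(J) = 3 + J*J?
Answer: -108552/3115 ≈ -34.848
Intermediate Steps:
r(J) = 3 + J**2
Q(n, S) = 2*S
Z(t) = 1
Y = -87/89 (Y = 87*(-1/89) = -87/89 ≈ -0.97753)
s(d) = 1/(7 + 2*d**2) (s(d) = 1/(1 + 2*(3 + d**2)) = 1/(1 + (6 + 2*d**2)) = 1/(7 + 2*d**2))
36*(Y + s(7)) = 36*(-87/89 + 1/(7 + 2*7**2)) = 36*(-87/89 + 1/(7 + 2*49)) = 36*(-87/89 + 1/(7 + 98)) = 36*(-87/89 + 1/105) = 36*(-9046/9345) = -108552/3115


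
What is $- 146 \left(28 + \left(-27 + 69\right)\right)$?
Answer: $-10220$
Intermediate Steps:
$- 146 \left(28 + \left(-27 + 69\right)\right) = - 146 \left(28 + 42\right) = \left(-146\right) 70 = -10220$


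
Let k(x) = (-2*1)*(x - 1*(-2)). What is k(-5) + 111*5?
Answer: 561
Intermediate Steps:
k(x) = -4 - 2*x (k(x) = -2*(x + 2) = -2*(2 + x) = -4 - 2*x)
k(-5) + 111*5 = (-4 - 2*(-5)) + 111*5 = (-4 + 10) + 555 = 6 + 555 = 561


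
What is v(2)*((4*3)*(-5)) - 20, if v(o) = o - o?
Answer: -20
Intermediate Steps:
v(o) = 0
v(2)*((4*3)*(-5)) - 20 = 0*((4*3)*(-5)) - 20 = 0*(12*(-5)) - 20 = 0*(-60) - 20 = 0 - 20 = -20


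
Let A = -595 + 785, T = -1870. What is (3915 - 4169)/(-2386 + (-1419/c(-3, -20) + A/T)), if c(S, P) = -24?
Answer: 379984/3481157 ≈ 0.10915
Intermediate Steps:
A = 190
(3915 - 4169)/(-2386 + (-1419/c(-3, -20) + A/T)) = (3915 - 4169)/(-2386 + (-1419/(-24) + 190/(-1870))) = -254/(-2386 + (-1419*(-1/24) + 190*(-1/1870))) = -254/(-2386 + (473/8 - 19/187)) = -254/(-2386 + 88299/1496) = -254/(-3481157/1496) = -254*(-1496/3481157) = 379984/3481157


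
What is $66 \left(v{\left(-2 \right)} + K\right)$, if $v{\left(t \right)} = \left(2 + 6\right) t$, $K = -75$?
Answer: $-6006$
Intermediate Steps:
$v{\left(t \right)} = 8 t$
$66 \left(v{\left(-2 \right)} + K\right) = 66 \left(8 \left(-2\right) - 75\right) = 66 \left(-16 - 75\right) = 66 \left(-91\right) = -6006$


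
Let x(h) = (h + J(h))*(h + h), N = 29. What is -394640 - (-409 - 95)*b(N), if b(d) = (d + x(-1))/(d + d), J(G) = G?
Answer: -11436244/29 ≈ -3.9435e+5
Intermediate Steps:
x(h) = 4*h² (x(h) = (h + h)*(h + h) = (2*h)*(2*h) = 4*h²)
b(d) = (4 + d)/(2*d) (b(d) = (d + 4*(-1)²)/(d + d) = (d + 4*1)/((2*d)) = (d + 4)*(1/(2*d)) = (4 + d)*(1/(2*d)) = (4 + d)/(2*d))
-394640 - (-409 - 95)*b(N) = -394640 - (-409 - 95)*(½)*(4 + 29)/29 = -394640 - (-504)*(½)*(1/29)*33 = -394640 - (-504)*33/58 = -394640 - 1*(-8316/29) = -394640 + 8316/29 = -11436244/29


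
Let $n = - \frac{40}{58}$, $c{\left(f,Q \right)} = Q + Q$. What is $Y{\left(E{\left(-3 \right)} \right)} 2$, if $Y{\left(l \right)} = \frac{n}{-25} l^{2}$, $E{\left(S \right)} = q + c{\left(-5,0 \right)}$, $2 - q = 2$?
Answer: $0$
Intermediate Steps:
$q = 0$ ($q = 2 - 2 = 0$)
$c{\left(f,Q \right)} = 2 Q$
$n = - \frac{20}{29}$ ($n = \left(-40\right) \frac{1}{58} = - \frac{20}{29} \approx -0.68966$)
$E{\left(S \right)} = 0$ ($E{\left(S \right)} = 0 + 2 \cdot 0 = 0 + 0 = 0$)
$Y{\left(l \right)} = \frac{4 l^{2}}{145}$ ($Y{\left(l \right)} = - \frac{20}{29 \left(-25\right)} l^{2} = \left(- \frac{20}{29}\right) \left(- \frac{1}{25}\right) l^{2} = \frac{4 l^{2}}{145}$)
$Y{\left(E{\left(-3 \right)} \right)} 2 = \frac{4 \cdot 0^{2}}{145} \cdot 2 = \frac{4}{145} \cdot 0 \cdot 2 = 0 \cdot 2 = 0$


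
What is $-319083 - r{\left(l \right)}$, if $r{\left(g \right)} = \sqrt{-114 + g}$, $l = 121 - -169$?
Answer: $-319083 - 4 \sqrt{11} \approx -3.191 \cdot 10^{5}$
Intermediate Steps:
$l = 290$ ($l = 121 + 169 = 290$)
$-319083 - r{\left(l \right)} = -319083 - \sqrt{-114 + 290} = -319083 - \sqrt{176} = -319083 - 4 \sqrt{11}$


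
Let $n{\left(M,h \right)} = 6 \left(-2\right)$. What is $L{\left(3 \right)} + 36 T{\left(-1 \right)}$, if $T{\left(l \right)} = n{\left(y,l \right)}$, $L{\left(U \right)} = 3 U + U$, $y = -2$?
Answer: $-420$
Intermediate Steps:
$n{\left(M,h \right)} = -12$
$L{\left(U \right)} = 4 U$
$T{\left(l \right)} = -12$
$L{\left(3 \right)} + 36 T{\left(-1 \right)} = 4 \cdot 3 + 36 \left(-12\right) = 12 - 432 = -420$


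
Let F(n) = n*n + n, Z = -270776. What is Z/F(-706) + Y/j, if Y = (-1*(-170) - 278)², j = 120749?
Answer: -13445204252/30050199885 ≈ -0.44742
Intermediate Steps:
F(n) = n + n² (F(n) = n² + n = n + n²)
Y = 11664 (Y = (170 - 278)² = (-108)² = 11664)
Z/F(-706) + Y/j = -270776*(-1/(706*(1 - 706))) + 11664/120749 = -270776/((-706*(-705))) + 11664*(1/120749) = -270776/497730 + 11664/120749 = -270776*1/497730 + 11664/120749 = -135388/248865 + 11664/120749 = -13445204252/30050199885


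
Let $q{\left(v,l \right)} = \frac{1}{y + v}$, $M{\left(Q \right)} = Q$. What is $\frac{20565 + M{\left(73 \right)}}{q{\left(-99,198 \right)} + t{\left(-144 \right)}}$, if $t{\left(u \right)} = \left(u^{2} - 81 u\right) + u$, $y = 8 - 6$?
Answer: $\frac{2001886}{3128831} \approx 0.63982$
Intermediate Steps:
$y = 2$ ($y = 8 - 6 = 2$)
$t{\left(u \right)} = u^{2} - 80 u$
$q{\left(v,l \right)} = \frac{1}{2 + v}$
$\frac{20565 + M{\left(73 \right)}}{q{\left(-99,198 \right)} + t{\left(-144 \right)}} = \frac{20565 + 73}{\frac{1}{2 - 99} - 144 \left(-80 - 144\right)} = \frac{20638}{\frac{1}{-97} - -32256} = \frac{20638}{- \frac{1}{97} + 32256} = \frac{20638}{\frac{3128831}{97}} = 20638 \cdot \frac{97}{3128831} = \frac{2001886}{3128831}$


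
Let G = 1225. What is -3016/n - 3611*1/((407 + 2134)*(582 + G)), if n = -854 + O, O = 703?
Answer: 13847681131/693329637 ≈ 19.973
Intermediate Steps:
n = -151 (n = -854 + 703 = -151)
-3016/n - 3611*1/((407 + 2134)*(582 + G)) = -3016/(-151) - 3611*1/((407 + 2134)*(582 + 1225)) = -3016*(-1/151) - 3611/(2541*1807) = 3016/151 - 3611/4591587 = 13847681131/693329637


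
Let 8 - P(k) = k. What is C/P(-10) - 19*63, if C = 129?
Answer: -7139/6 ≈ -1189.8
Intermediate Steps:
P(k) = 8 - k
C/P(-10) - 19*63 = 129/(8 - 1*(-10)) - 19*63 = 129/(8 + 10) - 1197 = 129/18 - 1197 = 129*(1/18) - 1197 = 43/6 - 1197 = -7139/6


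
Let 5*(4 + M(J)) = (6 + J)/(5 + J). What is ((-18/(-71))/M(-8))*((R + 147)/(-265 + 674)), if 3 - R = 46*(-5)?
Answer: -51300/842131 ≈ -0.060917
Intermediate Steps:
M(J) = -4 + (6 + J)/(5*(5 + J)) (M(J) = -4 + ((6 + J)/(5 + J))/5 = -4 + (6 + J)/(5*(5 + J)))
R = 233 (R = 3 - 46*(-5) = 3 - 1*(-230) = 3 + 230 = 233)
((-18/(-71))/M(-8))*((R + 147)/(-265 + 674)) = ((-18/(-71))/(((-94 - 19*(-8))/(5*(5 - 8)))))*((233 + 147)/(-265 + 674)) = ((-18*(-1/71))/(((⅕)*(-94 + 152)/(-3))))*(380/409) = (18/(71*(((⅕)*(-⅓)*58))))*(380*(1/409)) = (18/(71*(-58/15)))*(380/409) = ((18/71)*(-15/58))*(380/409) = -135/2059*380/409 = -51300/842131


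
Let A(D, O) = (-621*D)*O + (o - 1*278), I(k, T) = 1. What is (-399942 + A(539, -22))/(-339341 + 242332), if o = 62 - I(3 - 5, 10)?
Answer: -6963659/97009 ≈ -71.784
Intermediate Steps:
o = 61 (o = 62 - 1*1 = 62 - 1 = 61)
A(D, O) = -217 - 621*D*O (A(D, O) = (-621*D)*O + (61 - 1*278) = -621*D*O + (61 - 278) = -621*D*O - 217 = -217 - 621*D*O)
(-399942 + A(539, -22))/(-339341 + 242332) = (-399942 + (-217 - 621*539*(-22)))/(-339341 + 242332) = (-399942 + (-217 + 7363818))/(-97009) = (-399942 + 7363601)*(-1/97009) = 6963659*(-1/97009) = -6963659/97009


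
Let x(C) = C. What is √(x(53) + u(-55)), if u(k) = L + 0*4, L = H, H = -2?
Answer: √51 ≈ 7.1414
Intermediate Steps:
L = -2
u(k) = -2 (u(k) = -2 + 0*4 = -2 + 0 = -2)
√(x(53) + u(-55)) = √(53 - 2) = √51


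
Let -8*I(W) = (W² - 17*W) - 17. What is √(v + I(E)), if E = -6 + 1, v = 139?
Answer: √2038/4 ≈ 11.286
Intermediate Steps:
E = -5
I(W) = 17/8 - W²/8 + 17*W/8 (I(W) = -((W² - 17*W) - 17)/8 = -(-17 + W² - 17*W)/8 = 17/8 - W²/8 + 17*W/8)
√(v + I(E)) = √(139 + (17/8 - ⅛*(-5)² + (17/8)*(-5))) = √(139 + (17/8 - ⅛*25 - 85/8)) = √(139 + (17/8 - 25/8 - 85/8)) = √(139 - 93/8) = √(1019/8) = √2038/4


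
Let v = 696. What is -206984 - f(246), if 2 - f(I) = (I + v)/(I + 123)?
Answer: -25458964/123 ≈ -2.0698e+5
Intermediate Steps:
f(I) = 2 - (696 + I)/(123 + I) (f(I) = 2 - (I + 696)/(I + 123) = 2 - (696 + I)/(123 + I))
-206984 - f(246) = -206984 - (-450 + 246)/(123 + 246) = -206984 - (-204)/369 = -206984 - 1*(-68/123) = -206984 + 68/123 = -25458964/123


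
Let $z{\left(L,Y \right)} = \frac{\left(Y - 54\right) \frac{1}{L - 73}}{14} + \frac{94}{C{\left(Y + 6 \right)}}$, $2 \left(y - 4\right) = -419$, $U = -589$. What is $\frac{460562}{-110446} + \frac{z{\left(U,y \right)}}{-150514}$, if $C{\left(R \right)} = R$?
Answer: $- \frac{747359387522425}{179222152929456} \approx -4.17$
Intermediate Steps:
$y = - \frac{411}{2}$ ($y = 4 + \frac{1}{2} \left(-419\right) = 4 - \frac{419}{2} = - \frac{411}{2} \approx -205.5$)
$z{\left(L,Y \right)} = \frac{94}{6 + Y} + \frac{-54 + Y}{14 \left(-73 + L\right)}$ ($z{\left(L,Y \right)} = \frac{\left(Y - 54\right) \frac{1}{L - 73}}{14} + \frac{94}{Y + 6} = \frac{-54 + Y}{-73 + L} \frac{1}{14} + \frac{94}{6 + Y} = \frac{-54 + Y}{14 \left(-73 + L\right)} + \frac{94}{6 + Y} = \frac{94}{6 + Y} + \frac{-54 + Y}{14 \left(-73 + L\right)}$)
$\frac{460562}{-110446} + \frac{z{\left(U,y \right)}}{-150514} = \frac{460562}{-110446} + \frac{\frac{1}{14} \frac{1}{-73 - 589} \frac{1}{6 - \frac{411}{2}} \left(-96392 - -11097 + 1316 \left(-589\right) - \frac{411 \left(6 - \frac{411}{2}\right)}{2}\right)}{-150514} = 460562 \left(- \frac{1}{110446}\right) + \frac{-96392 + 11097 - 775124 - - \frac{163989}{4}}{14 \left(-662\right) \left(- \frac{399}{2}\right)} \left(- \frac{1}{150514}\right) = - \frac{230281}{55223} + \frac{1}{14} \left(- \frac{1}{662}\right) \left(- \frac{2}{399}\right) \left(-96392 + 11097 - 775124 + \frac{163989}{4}\right) \left(- \frac{1}{150514}\right) = - \frac{230281}{55223} + \frac{1}{14} \left(- \frac{1}{662}\right) \left(- \frac{2}{399}\right) \left(- \frac{3277687}{4}\right) \left(- \frac{1}{150514}\right) = - \frac{230281}{55223} - - \frac{468241}{159025867728} = - \frac{230281}{55223} + \frac{468241}{159025867728} = - \frac{747359387522425}{179222152929456}$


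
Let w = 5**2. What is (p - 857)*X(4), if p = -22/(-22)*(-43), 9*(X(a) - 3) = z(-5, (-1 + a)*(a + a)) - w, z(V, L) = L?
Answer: -2600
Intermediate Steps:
w = 25
X(a) = 2/9 + 2*a*(-1 + a)/9 (X(a) = 3 + ((-1 + a)*(a + a) - 1*25)/9 = 3 + ((-1 + a)*(2*a) - 25)/9 = 3 + (2*a*(-1 + a) - 25)/9 = 3 + (-25 + 2*a*(-1 + a))/9 = 3 + (-25/9 + 2*a*(-1 + a)/9) = 2/9 + 2*a*(-1 + a)/9)
p = -43 (p = -22*(-1/22)*(-43) = 1*(-43) = -43)
(p - 857)*X(4) = (-43 - 857)*(2/9 + (2/9)*4*(-1 + 4)) = -900*(2/9 + (2/9)*4*3) = -900*(2/9 + 8/3) = -900*26/9 = -2600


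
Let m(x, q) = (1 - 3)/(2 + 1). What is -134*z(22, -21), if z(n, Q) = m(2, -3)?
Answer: 268/3 ≈ 89.333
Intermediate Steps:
m(x, q) = -⅔ (m(x, q) = -2/3 = -2*⅓ = -⅔)
z(n, Q) = -⅔
-134*z(22, -21) = -134*(-⅔) = 268/3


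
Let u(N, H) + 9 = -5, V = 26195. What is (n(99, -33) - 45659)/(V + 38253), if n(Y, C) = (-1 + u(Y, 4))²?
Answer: -22717/32224 ≈ -0.70497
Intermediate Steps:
u(N, H) = -14 (u(N, H) = -9 - 5 = -14)
n(Y, C) = 225 (n(Y, C) = (-1 - 14)² = (-15)² = 225)
(n(99, -33) - 45659)/(V + 38253) = (225 - 45659)/(26195 + 38253) = -45434/64448 = -45434*1/64448 = -22717/32224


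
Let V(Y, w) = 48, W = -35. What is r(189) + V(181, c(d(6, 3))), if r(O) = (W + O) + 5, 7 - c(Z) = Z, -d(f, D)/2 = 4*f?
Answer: 207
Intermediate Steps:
d(f, D) = -8*f
c(Z) = 7 - Z
r(O) = -30 + O (r(O) = (-35 + O) + 5 = -30 + O)
r(189) + V(181, c(d(6, 3))) = (-30 + 189) + 48 = 159 + 48 = 207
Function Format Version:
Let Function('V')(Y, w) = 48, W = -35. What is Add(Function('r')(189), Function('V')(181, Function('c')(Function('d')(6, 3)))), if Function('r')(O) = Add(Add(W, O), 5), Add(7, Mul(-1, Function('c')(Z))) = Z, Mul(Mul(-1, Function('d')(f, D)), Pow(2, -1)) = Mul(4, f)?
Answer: 207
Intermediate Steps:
Function('d')(f, D) = Mul(-8, f) (Function('d')(f, D) = Mul(-2, Mul(4, f)) = Mul(-8, f))
Function('c')(Z) = Add(7, Mul(-1, Z))
Function('r')(O) = Add(-30, O) (Function('r')(O) = Add(Add(-35, O), 5) = Add(-30, O))
Add(Function('r')(189), Function('V')(181, Function('c')(Function('d')(6, 3)))) = Add(Add(-30, 189), 48) = Add(159, 48) = 207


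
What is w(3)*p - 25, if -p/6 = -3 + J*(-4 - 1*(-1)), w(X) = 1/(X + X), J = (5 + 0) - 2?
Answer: -13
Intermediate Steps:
J = 3 (J = 5 - 2 = 3)
w(X) = 1/(2*X)
p = 72 (p = -6*(-3 + 3*(-4 - 1*(-1))) = -6*(-3 + 3*(-4 + 1)) = -6*(-3 + 3*(-3)) = -6*(-3 - 9) = -6*(-12) = 72)
w(3)*p - 25 = ((½)/3)*72 - 25 = ((½)*(⅓))*72 - 25 = (⅙)*72 - 25 = 12 - 25 = -13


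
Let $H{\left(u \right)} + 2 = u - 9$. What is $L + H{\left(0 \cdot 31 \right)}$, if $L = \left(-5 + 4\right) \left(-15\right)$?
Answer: $4$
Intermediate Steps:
$L = 15$ ($L = \left(-1\right) \left(-15\right) = 15$)
$H{\left(u \right)} = -11 + u$ ($H{\left(u \right)} = -2 + \left(u - 9\right) = -2 + \left(-9 + u\right) = -11 + u$)
$L + H{\left(0 \cdot 31 \right)} = 15 + \left(-11 + 0 \cdot 31\right) = 15 + \left(-11 + 0\right) = 15 - 11 = 4$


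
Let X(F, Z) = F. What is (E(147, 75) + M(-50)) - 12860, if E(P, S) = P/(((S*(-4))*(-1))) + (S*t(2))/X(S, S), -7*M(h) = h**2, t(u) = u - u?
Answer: -9251657/700 ≈ -13217.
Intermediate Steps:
t(u) = 0
M(h) = -h**2/7
E(P, S) = P/(4*S) (E(P, S) = P/(((S*(-4))*(-1))) + (S*0)/S = P/((-4*S*(-1))) + 0/S = P/((4*S)) + 0 = P*(1/(4*S)) + 0 = P/(4*S) + 0 = P/(4*S))
(E(147, 75) + M(-50)) - 12860 = ((1/4)*147/75 - 1/7*(-50)**2) - 12860 = ((1/4)*147*(1/75) - 1/7*2500) - 12860 = (49/100 - 2500/7) - 12860 = -249657/700 - 12860 = -9251657/700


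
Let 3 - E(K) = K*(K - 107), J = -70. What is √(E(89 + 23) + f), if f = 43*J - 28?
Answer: I*√3595 ≈ 59.958*I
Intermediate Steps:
E(K) = 3 - K*(-107 + K) (E(K) = 3 - K*(K - 107) = 3 - K*(-107 + K))
f = -3038 (f = 43*(-70) - 28 = -3010 - 28 = -3038)
√(E(89 + 23) + f) = √((3 - (89 + 23)² + 107*(89 + 23)) - 3038) = √((3 - 1*112² + 107*112) - 3038) = √((3 - 1*12544 + 11984) - 3038) = √((3 - 12544 + 11984) - 3038) = √(-557 - 3038) = √(-3595) = I*√3595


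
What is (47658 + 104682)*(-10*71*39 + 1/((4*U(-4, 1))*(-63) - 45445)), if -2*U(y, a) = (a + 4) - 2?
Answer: -190105882890540/45067 ≈ -4.2183e+9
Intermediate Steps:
U(y, a) = -1 - a/2 (U(y, a) = -((a + 4) - 2)/2 = -((4 + a) - 2)/2 = -(2 + a)/2 = -1 - a/2)
(47658 + 104682)*(-10*71*39 + 1/((4*U(-4, 1))*(-63) - 45445)) = (47658 + 104682)*(-10*71*39 + 1/((4*(-1 - ½*1))*(-63) - 45445)) = 152340*(-710*39 + 1/((4*(-1 - ½))*(-63) - 45445)) = 152340*(-27690 + 1/((4*(-3/2))*(-63) - 45445)) = 152340*(-27690 + 1/(-6*(-63) - 45445)) = 152340*(-27690 + 1/(378 - 45445)) = 152340*(-27690 + 1/(-45067)) = 152340*(-27690 - 1/45067) = 152340*(-1247905231/45067) = -190105882890540/45067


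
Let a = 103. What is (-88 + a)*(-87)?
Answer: -1305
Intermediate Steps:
(-88 + a)*(-87) = (-88 + 103)*(-87) = 15*(-87) = -1305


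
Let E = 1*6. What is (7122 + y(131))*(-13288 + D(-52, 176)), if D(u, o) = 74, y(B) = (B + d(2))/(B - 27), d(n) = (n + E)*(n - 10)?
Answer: -4894168285/52 ≈ -9.4119e+7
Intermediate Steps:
E = 6
d(n) = (-10 + n)*(6 + n) (d(n) = (n + 6)*(n - 10) = (6 + n)*(-10 + n) = (-10 + n)*(6 + n))
y(B) = (-64 + B)/(-27 + B) (y(B) = (B + (-60 + 2**2 - 4*2))/(B - 27) = (B + (-60 + 4 - 8))/(-27 + B) = (B - 64)/(-27 + B) = (-64 + B)/(-27 + B))
(7122 + y(131))*(-13288 + D(-52, 176)) = (7122 + (-64 + 131)/(-27 + 131))*(-13288 + 74) = (7122 + 67/104)*(-13214) = (740755/104)*(-13214) = -4894168285/52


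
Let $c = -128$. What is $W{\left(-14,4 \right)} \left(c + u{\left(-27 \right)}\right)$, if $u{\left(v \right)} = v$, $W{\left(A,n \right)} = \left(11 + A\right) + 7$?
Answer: $-620$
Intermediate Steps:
$W{\left(A,n \right)} = 18 + A$
$W{\left(-14,4 \right)} \left(c + u{\left(-27 \right)}\right) = \left(18 - 14\right) \left(-128 - 27\right) = 4 \left(-155\right) = -620$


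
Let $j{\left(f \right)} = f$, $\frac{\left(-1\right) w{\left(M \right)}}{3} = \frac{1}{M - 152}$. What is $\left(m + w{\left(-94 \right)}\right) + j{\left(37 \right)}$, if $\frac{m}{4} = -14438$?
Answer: $- \frac{4732629}{82} \approx -57715.0$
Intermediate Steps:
$w{\left(M \right)} = - \frac{3}{-152 + M}$ ($w{\left(M \right)} = - \frac{3}{M - 152} = - \frac{3}{-152 + M}$)
$m = -57752$ ($m = 4 \left(-14438\right) = -57752$)
$\left(m + w{\left(-94 \right)}\right) + j{\left(37 \right)} = \left(-57752 - \frac{3}{-152 - 94}\right) + 37 = \left(-57752 - \frac{3}{-246}\right) + 37 = \left(-57752 - - \frac{1}{82}\right) + 37 = \left(-57752 + \frac{1}{82}\right) + 37 = - \frac{4735663}{82} + 37 = - \frac{4732629}{82}$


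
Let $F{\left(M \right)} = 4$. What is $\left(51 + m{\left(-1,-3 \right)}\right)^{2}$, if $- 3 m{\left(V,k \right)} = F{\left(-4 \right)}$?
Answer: $\frac{22201}{9} \approx 2466.8$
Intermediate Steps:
$m{\left(V,k \right)} = - \frac{4}{3}$ ($m{\left(V,k \right)} = \left(- \frac{1}{3}\right) 4 = - \frac{4}{3}$)
$\left(51 + m{\left(-1,-3 \right)}\right)^{2} = \left(51 - \frac{4}{3}\right)^{2} = \left(\frac{149}{3}\right)^{2} = \frac{22201}{9}$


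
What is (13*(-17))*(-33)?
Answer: 7293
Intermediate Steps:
(13*(-17))*(-33) = -221*(-33) = 7293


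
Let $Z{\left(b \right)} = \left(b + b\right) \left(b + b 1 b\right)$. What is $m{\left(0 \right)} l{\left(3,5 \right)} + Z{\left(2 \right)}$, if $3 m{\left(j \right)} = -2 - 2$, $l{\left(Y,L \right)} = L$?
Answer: $\frac{52}{3} \approx 17.333$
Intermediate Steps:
$Z{\left(b \right)} = 2 b \left(b + b^{2}\right)$ ($Z{\left(b \right)} = 2 b \left(b + b b\right) = 2 b \left(b + b^{2}\right)$)
$m{\left(j \right)} = - \frac{4}{3}$ ($m{\left(j \right)} = \frac{-2 - 2}{3} = \frac{1}{3} \left(-4\right) = - \frac{4}{3}$)
$m{\left(0 \right)} l{\left(3,5 \right)} + Z{\left(2 \right)} = \left(- \frac{4}{3}\right) 5 + 2 \cdot 2^{2} \left(1 + 2\right) = - \frac{20}{3} + 2 \cdot 4 \cdot 3 = - \frac{20}{3} + 24 = \frac{52}{3}$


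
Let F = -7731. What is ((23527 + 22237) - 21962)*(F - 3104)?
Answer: -257894670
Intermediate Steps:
((23527 + 22237) - 21962)*(F - 3104) = ((23527 + 22237) - 21962)*(-7731 - 3104) = (45764 - 21962)*(-10835) = 23802*(-10835) = -257894670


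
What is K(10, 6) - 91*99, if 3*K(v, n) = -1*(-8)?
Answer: -27019/3 ≈ -9006.3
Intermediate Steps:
K(v, n) = 8/3 (K(v, n) = (-1*(-8))/3 = (⅓)*8 = 8/3)
K(10, 6) - 91*99 = 8/3 - 91*99 = 8/3 - 9009 = -27019/3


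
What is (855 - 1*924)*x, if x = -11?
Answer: 759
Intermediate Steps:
(855 - 1*924)*x = (855 - 1*924)*(-11) = (855 - 924)*(-11) = -69*(-11) = 759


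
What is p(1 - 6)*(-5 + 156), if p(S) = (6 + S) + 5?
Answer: 906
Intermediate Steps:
p(S) = 11 + S
p(1 - 6)*(-5 + 156) = (11 + (1 - 6))*(-5 + 156) = (11 - 5)*151 = 6*151 = 906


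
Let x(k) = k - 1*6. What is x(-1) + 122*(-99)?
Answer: -12085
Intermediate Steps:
x(k) = -6 + k (x(k) = k - 6 = -6 + k)
x(-1) + 122*(-99) = (-6 - 1) + 122*(-99) = -7 - 12078 = -12085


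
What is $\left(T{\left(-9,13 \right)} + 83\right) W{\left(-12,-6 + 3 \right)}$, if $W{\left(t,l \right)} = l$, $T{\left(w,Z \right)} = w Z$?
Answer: $102$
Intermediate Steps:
$T{\left(w,Z \right)} = Z w$
$\left(T{\left(-9,13 \right)} + 83\right) W{\left(-12,-6 + 3 \right)} = \left(13 \left(-9\right) + 83\right) \left(-6 + 3\right) = \left(-117 + 83\right) \left(-3\right) = \left(-34\right) \left(-3\right) = 102$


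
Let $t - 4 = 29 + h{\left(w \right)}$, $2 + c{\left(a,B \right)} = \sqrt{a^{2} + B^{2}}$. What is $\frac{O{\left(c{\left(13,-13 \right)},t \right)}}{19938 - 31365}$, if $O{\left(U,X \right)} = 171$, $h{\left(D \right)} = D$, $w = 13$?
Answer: $- \frac{57}{3809} \approx -0.014965$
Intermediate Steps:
$c{\left(a,B \right)} = -2 + \sqrt{B^{2} + a^{2}}$ ($c{\left(a,B \right)} = -2 + \sqrt{a^{2} + B^{2}} = -2 + \sqrt{B^{2} + a^{2}}$)
$t = 46$ ($t = 4 + \left(29 + 13\right) = 4 + 42 = 46$)
$\frac{O{\left(c{\left(13,-13 \right)},t \right)}}{19938 - 31365} = \frac{171}{19938 - 31365} = \frac{171}{-11427} = 171 \left(- \frac{1}{11427}\right) = - \frac{57}{3809}$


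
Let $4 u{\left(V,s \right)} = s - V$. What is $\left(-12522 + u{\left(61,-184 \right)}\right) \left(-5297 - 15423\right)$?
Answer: $260724940$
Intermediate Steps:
$u{\left(V,s \right)} = - \frac{V}{4} + \frac{s}{4}$ ($u{\left(V,s \right)} = \frac{s - V}{4} = - \frac{V}{4} + \frac{s}{4}$)
$\left(-12522 + u{\left(61,-184 \right)}\right) \left(-5297 - 15423\right) = \left(-12522 + \left(\left(- \frac{1}{4}\right) 61 + \frac{1}{4} \left(-184\right)\right)\right) \left(-5297 - 15423\right) = \left(-12522 - \frac{245}{4}\right) \left(-20720\right) = \left(- \frac{50333}{4}\right) \left(-20720\right) = 260724940$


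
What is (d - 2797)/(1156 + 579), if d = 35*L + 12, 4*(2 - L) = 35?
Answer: -2417/1388 ≈ -1.7414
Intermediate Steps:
L = -27/4 (L = 2 - 1/4*35 = 2 - 35/4 = -27/4 ≈ -6.7500)
d = -897/4 (d = 35*(-27/4) + 12 = -945/4 + 12 = -897/4 ≈ -224.25)
(d - 2797)/(1156 + 579) = (-897/4 - 2797)/(1156 + 579) = -12085/4/1735 = -12085/4*1/1735 = -2417/1388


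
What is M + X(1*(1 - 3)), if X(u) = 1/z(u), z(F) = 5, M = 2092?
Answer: 10461/5 ≈ 2092.2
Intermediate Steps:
X(u) = 1/5
M + X(1*(1 - 3)) = 2092 + 1/5 = 10461/5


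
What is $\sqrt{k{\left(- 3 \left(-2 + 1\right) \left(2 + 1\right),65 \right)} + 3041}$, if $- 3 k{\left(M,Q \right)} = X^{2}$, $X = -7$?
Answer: $\frac{\sqrt{27222}}{3} \approx 54.997$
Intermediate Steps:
$k{\left(M,Q \right)} = - \frac{49}{3}$ ($k{\left(M,Q \right)} = - \frac{\left(-7\right)^{2}}{3} = \left(- \frac{1}{3}\right) 49 = - \frac{49}{3}$)
$\sqrt{k{\left(- 3 \left(-2 + 1\right) \left(2 + 1\right),65 \right)} + 3041} = \sqrt{- \frac{49}{3} + 3041} = \sqrt{\frac{9074}{3}} = \frac{\sqrt{27222}}{3}$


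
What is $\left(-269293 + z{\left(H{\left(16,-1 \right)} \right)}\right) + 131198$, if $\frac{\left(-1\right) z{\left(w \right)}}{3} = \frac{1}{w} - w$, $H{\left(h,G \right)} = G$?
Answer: $-138095$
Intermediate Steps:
$z{\left(w \right)} = - \frac{3}{w} + 3 w$ ($z{\left(w \right)} = - 3 \left(\frac{1}{w} - w\right) = - \frac{3}{w} + 3 w$)
$\left(-269293 + z{\left(H{\left(16,-1 \right)} \right)}\right) + 131198 = \left(-269293 + \left(- \frac{3}{-1} + 3 \left(-1\right)\right)\right) + 131198 = \left(-269293 - 0\right) + 131198 = \left(-269293 + \left(3 - 3\right)\right) + 131198 = \left(-269293 + 0\right) + 131198 = -269293 + 131198 = -138095$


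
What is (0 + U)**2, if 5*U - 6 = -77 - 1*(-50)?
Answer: 441/25 ≈ 17.640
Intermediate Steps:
U = -21/5 (U = 6/5 + (-77 - 1*(-50))/5 = 6/5 + (-77 + 50)/5 = 6/5 + (1/5)*(-27) = 6/5 - 27/5 = -21/5 ≈ -4.2000)
(0 + U)**2 = (0 - 21/5)**2 = (-21/5)**2 = 441/25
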